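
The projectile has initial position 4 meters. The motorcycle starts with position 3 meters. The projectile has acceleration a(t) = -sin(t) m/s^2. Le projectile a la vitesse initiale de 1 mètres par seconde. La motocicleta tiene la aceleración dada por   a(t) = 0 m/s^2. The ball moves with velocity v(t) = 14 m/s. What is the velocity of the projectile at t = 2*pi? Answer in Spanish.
Necesitamos integrar nuestra ecuación de la aceleración a(t) = -sin(t) 1 vez. Tomando ∫a(t)dt y aplicando v(0) = 1, encontramos v(t) = cos(t). De la ecuación de la velocidad v(t) = cos(t), sustituimos t = 2*pi para obtener v = 1.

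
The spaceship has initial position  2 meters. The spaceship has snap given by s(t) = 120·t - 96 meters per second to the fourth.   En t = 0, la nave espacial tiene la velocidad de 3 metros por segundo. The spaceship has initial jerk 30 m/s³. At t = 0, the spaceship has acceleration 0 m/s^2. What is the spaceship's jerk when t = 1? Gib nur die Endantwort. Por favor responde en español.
En t = 1, j = -6.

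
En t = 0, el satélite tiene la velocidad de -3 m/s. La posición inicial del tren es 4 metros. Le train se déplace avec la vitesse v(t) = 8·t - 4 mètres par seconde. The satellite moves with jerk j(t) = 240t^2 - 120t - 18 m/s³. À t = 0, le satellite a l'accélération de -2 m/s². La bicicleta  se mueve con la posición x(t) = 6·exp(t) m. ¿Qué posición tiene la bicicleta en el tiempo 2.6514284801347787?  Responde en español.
De la ecuación de la posición x(t) = 6·exp(t), sustituimos t = 2.6514284801347787 para obtener x = 85.0456311380219.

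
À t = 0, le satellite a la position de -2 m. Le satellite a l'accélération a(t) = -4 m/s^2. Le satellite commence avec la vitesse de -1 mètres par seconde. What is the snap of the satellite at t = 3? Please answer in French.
En partant de l'accélération a(t) = -4, nous prenons 2 dérivées. En prenant d/dt de a(t), nous trouvons j(t) = 0. En dérivant le jerk, nous obtenons le snap: s(t) = 0. En utilisant s(t) = 0 et en substituant t = 3, nous trouvons s = 0.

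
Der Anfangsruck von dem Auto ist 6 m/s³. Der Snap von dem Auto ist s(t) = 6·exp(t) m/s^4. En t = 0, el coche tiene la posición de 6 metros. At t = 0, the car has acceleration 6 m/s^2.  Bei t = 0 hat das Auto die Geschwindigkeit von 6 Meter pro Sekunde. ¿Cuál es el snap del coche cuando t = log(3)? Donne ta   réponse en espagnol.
De la ecuación del snap s(t) = 6·exp(t), sustituimos t = log(3) para obtener s = 18.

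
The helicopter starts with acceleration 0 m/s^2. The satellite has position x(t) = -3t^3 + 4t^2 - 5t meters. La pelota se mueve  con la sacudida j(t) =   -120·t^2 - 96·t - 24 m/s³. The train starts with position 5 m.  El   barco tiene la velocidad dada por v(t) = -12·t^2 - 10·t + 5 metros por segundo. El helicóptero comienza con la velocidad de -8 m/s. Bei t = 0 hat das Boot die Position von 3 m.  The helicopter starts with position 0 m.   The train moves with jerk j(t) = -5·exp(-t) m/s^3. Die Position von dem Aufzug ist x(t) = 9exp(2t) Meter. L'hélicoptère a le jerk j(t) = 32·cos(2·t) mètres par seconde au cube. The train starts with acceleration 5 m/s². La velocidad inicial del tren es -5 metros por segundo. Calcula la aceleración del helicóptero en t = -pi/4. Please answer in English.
To solve this, we need to take 1 antiderivative of our jerk equation j(t) = 32·cos(2·t). Taking ∫j(t)dt and applying a(0) = 0, we find a(t) = 16·sin(2·t). Using a(t) = 16·sin(2·t) and substituting t = -pi/4, we find a = -16.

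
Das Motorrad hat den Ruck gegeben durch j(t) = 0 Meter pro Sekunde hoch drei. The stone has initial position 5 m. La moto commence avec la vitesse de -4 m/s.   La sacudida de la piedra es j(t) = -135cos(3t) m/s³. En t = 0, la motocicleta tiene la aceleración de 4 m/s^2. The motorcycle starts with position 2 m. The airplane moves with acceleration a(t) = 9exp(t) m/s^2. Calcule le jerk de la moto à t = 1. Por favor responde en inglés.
Using j(t) = 0 and substituting t = 1, we find j = 0.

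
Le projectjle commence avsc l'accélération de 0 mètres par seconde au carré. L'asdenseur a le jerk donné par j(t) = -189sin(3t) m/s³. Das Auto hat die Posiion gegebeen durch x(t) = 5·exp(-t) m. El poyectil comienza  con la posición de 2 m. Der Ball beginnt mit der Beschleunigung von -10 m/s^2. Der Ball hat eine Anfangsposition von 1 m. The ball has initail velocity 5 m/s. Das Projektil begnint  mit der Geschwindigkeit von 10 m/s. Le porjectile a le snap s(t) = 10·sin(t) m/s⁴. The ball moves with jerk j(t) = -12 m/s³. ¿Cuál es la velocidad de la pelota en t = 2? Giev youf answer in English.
To solve this, we need to take 2 integrals of our jerk equation j(t) = -12. Taking ∫j(t)dt and applying a(0) = -10, we find a(t) = -12·t - 10. The antiderivative of acceleration is velocity. Using v(0) = 5, we get v(t) = -6·t^2 - 10·t + 5. Using v(t) = -6·t^2 - 10·t + 5 and substituting t = 2, we find v = -39.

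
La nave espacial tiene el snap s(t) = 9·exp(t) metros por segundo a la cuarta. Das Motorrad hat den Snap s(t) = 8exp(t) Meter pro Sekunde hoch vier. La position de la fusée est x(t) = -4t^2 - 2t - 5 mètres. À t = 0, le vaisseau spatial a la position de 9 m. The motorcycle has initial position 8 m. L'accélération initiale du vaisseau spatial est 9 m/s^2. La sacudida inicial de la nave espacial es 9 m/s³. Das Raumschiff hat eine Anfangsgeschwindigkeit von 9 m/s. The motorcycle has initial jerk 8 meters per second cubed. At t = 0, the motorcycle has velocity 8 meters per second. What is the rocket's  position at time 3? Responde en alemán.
Aus der Gleichung für die Position x(t) = -4·t^2 - 2·t - 5, setzen wir t = 3 ein und erhalten x = -47.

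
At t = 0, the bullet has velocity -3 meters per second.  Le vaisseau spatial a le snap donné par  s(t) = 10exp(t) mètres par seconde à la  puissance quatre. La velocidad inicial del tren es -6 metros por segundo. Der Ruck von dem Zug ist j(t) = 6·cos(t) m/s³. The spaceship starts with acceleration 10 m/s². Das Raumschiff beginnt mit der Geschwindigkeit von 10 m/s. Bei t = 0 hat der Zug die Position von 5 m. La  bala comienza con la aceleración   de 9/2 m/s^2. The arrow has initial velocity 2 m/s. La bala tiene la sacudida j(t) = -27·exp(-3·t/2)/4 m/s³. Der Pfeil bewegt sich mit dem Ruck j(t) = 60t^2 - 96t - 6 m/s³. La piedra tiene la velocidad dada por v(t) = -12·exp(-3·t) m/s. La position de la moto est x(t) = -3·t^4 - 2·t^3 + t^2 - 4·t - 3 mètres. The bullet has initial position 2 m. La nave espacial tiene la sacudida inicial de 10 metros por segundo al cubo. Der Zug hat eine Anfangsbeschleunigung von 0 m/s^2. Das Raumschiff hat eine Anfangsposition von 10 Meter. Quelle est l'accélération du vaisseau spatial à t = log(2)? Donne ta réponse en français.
Pour résoudre ceci, nous devons prendre 2 intégrales de notre équation du snap s(t) = 10·exp(t). En prenant ∫s(t)dt et en appliquant j(0) = 10, nous trouvons j(t) = 10·exp(t). En prenant ∫j(t)dt et en appliquant a(0) = 10, nous trouvons a(t) = 10·exp(t). Nous avons l'accélération a(t) = 10·exp(t). En substituant t = log(2): a(log(2)) = 20.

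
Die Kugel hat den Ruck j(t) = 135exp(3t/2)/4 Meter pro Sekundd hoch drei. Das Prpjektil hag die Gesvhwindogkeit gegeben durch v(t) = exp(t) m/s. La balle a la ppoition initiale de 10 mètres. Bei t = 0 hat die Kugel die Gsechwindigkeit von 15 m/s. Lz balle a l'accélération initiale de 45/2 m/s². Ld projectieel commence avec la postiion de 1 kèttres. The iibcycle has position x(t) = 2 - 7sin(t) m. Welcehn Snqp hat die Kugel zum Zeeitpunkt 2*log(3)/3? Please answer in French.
Pour résoudre ceci, nous devons prendre 1 dérivée de notre équation du jerk j(t) = 135·exp(3·t/2)/4. La dérivée du jerk donne le snap: s(t) = 405·exp(3·t/2)/8. De l'équation du snap s(t) = 405·exp(3·t/2)/8, nous substituons t = 2*log(3)/3 pour obtenir s = 1215/8.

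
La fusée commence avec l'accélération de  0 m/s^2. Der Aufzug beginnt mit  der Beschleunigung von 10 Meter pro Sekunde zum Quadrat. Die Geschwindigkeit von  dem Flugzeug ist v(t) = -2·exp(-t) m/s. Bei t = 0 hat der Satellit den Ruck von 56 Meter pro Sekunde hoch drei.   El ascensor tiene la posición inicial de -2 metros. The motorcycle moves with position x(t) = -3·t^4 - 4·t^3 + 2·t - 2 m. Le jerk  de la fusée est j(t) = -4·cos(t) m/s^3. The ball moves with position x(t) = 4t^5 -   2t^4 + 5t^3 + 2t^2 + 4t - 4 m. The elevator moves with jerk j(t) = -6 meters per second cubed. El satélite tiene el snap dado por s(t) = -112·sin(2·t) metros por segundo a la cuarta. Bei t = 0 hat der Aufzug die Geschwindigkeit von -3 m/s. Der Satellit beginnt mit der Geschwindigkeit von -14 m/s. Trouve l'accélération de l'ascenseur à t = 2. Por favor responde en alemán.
Ausgehend von dem Ruck j(t) = -6, nehmen wir 1 Integral. Die Stammfunktion von dem Ruck, mit a(0) = 10, ergibt die Beschleunigung: a(t) = 10 - 6·t. Wir haben die Beschleunigung a(t) = 10 - 6·t. Durch Einsetzen von t = 2: a(2) = -2.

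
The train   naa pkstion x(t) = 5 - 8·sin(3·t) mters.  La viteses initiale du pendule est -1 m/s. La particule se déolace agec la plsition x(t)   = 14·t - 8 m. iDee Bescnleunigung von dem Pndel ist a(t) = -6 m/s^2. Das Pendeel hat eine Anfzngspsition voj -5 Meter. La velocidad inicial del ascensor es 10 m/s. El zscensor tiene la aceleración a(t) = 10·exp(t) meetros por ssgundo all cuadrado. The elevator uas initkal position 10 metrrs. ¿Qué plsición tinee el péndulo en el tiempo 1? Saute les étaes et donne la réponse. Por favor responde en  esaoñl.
x(1) = -9.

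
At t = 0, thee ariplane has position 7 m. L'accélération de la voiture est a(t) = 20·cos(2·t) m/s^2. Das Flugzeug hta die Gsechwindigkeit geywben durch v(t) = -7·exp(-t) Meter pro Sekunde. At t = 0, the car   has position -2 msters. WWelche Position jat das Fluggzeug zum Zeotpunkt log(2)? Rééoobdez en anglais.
We need to integrate our velocity equation v(t) = -7·exp(-t) 1 time. Integrating velocity and using the initial condition x(0) = 7, we get x(t) = 7·exp(-t). We have position x(t) = 7·exp(-t). Substituting t = log(2): x(log(2)) = 7/2.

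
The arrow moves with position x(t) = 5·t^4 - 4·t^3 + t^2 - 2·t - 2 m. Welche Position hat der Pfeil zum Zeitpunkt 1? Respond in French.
De l'équation de la position x(t) = 5·t^4 - 4·t^3 + t^2 - 2·t - 2, nous substituons t = 1 pour obtenir x = -2.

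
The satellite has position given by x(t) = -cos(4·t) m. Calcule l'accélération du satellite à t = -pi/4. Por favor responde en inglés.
To solve this, we need to take 2 derivatives of our position equation x(t) = -cos(4·t). The derivative of position gives velocity: v(t) = 4·sin(4·t). The derivative of velocity gives acceleration: a(t) = 16·cos(4·t). We have acceleration a(t) = 16·cos(4·t). Substituting t = -pi/4: a(-pi/4) = -16.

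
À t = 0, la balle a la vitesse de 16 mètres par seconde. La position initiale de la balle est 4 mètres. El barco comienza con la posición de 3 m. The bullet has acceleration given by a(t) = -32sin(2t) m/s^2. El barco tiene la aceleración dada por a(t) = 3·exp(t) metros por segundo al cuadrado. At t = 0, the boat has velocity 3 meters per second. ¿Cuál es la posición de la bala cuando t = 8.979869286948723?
Para resolver esto, necesitamos tomar 2 integrales de nuestra ecuación de la aceleración a(t) = -32·sin(2·t). Tomando ∫a(t)dt y aplicando v(0) = 16, encontramos v(t) = 16·cos(2·t). Tomando ∫v(t)dt y aplicando x(0) = 4, encontramos x(t) = 8·sin(2·t) + 4. Tenemos la posición x(t) = 8·sin(2·t) + 4. Sustituyendo t = 8.979869286948723: x(8.979869286948723) = -2.21565416779148.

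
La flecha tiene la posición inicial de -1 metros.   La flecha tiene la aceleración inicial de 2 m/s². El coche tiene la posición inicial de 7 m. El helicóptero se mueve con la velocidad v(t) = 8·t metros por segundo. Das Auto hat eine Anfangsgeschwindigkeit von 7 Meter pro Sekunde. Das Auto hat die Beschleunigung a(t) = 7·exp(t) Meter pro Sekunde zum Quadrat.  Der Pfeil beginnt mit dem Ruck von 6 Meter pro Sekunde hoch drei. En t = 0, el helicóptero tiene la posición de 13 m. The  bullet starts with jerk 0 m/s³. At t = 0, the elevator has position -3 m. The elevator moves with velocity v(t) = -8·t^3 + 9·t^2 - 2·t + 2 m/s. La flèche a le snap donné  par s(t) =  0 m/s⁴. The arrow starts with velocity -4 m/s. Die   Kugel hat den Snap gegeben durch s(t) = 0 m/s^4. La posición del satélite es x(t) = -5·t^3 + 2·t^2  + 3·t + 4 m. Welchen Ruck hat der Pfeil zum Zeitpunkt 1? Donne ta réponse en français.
Nous devons trouver la primitive de notre équation du snap s(t) = 0 1 fois. En prenant ∫s(t)dt et en appliquant j(0) = 6, nous trouvons j(t) = 6. Nous avons le jerk j(t) = 6. En substituant t = 1: j(1) = 6.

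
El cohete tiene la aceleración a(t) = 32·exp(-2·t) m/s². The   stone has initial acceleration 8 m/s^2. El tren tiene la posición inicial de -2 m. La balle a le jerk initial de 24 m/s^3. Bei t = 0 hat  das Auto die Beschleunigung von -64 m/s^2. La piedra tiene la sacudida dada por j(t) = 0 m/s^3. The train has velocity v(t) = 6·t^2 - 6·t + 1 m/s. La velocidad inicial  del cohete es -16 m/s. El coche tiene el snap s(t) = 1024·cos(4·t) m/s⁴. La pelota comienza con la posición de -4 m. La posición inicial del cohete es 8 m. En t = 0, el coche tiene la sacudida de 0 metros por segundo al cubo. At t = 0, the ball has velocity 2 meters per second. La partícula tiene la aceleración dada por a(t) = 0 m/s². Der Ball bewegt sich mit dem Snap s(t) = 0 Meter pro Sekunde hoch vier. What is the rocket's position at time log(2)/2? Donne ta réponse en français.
En partant de l'accélération a(t) = 32·exp(-2·t), nous prenons 2 intégrales. En prenant ∫a(t)dt et en appliquant v(0) = -16, nous trouvons v(t) = -16·exp(-2·t). L'intégrale de la vitesse est la position. En utilisant x(0) = 8, nous obtenons x(t) = 8·exp(-2·t). Nous avons la position x(t) = 8·exp(-2·t). En substituant t = log(2)/2: x(log(2)/2) = 4.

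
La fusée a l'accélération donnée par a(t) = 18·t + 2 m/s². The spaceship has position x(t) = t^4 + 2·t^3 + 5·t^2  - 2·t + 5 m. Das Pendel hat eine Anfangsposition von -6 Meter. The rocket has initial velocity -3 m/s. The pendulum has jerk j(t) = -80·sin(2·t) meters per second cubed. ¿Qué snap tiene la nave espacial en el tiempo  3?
Partiendo de la posición x(t) = t^4 + 2·t^3 + 5·t^2 - 2·t + 5, tomamos 4 derivadas. La derivada de la posición da la velocidad: v(t) = 4·t^3 + 6·t^2 + 10·t - 2. Tomando d/dt de v(t), encontramos a(t) = 12·t^2 + 12·t + 10. Derivando la aceleración, obtenemos la sacudida: j(t) = 24·t + 12. La derivada de la sacudida da el snap: s(t) = 24. Tenemos el snap s(t) = 24. Sustituyendo t = 3: s(3) = 24.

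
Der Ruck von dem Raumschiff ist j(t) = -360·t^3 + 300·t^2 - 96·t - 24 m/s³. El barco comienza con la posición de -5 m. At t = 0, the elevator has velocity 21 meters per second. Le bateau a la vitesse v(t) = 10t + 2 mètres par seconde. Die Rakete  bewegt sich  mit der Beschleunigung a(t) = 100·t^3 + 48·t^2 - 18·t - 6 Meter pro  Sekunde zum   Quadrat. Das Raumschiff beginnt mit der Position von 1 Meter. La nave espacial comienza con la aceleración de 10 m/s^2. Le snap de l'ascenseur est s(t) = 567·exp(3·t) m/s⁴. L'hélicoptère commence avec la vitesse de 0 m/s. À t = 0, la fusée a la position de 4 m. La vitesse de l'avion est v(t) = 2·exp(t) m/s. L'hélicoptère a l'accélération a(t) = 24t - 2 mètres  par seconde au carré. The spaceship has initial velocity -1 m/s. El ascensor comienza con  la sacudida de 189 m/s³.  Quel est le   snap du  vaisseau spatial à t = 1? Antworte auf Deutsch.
Ausgehend von dem Ruck j(t) = -360·t^3 + 300·t^2 - 96·t - 24, nehmen wir 1 Ableitung. Mit d/dt von j(t) finden wir s(t) = -1080·t^2 + 600·t - 96. Wir haben den Snap s(t) = -1080·t^2 + 600·t - 96. Durch Einsetzen von t = 1: s(1) = -576.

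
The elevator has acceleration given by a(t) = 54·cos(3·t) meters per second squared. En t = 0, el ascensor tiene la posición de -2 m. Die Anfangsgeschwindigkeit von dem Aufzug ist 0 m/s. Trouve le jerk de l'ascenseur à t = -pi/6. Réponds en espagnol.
Partiendo de la aceleración a(t) = 54·cos(3·t), tomamos 1 derivada. Derivando la aceleración, obtenemos la sacudida: j(t) = -162·sin(3·t). Usando j(t) = -162·sin(3·t) y sustituyendo t = -pi/6, encontramos j = 162.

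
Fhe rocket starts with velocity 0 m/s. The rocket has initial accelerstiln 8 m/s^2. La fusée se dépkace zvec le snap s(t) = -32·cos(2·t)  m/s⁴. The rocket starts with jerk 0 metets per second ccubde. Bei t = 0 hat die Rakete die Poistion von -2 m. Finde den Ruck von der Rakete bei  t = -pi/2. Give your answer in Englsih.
To find the answer, we compute 1 antiderivative of s(t) = -32·cos(2·t). Integrating snap and using the initial condition j(0) = 0, we get j(t) = -16·sin(2·t). From the given jerk equation j(t) = -16·sin(2·t), we substitute t = -pi/2 to get j = 0.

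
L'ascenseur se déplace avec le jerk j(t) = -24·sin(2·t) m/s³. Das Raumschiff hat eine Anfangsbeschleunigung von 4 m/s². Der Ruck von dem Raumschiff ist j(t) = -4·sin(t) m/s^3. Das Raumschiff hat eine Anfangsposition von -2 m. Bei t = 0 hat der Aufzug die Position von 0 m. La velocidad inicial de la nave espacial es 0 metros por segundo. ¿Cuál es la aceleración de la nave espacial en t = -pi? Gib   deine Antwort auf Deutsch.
Ausgehend von dem Ruck j(t) = -4·sin(t), nehmen wir 1 Stammfunktion. Die Stammfunktion von dem Ruck, mit a(0) = 4, ergibt die Beschleunigung: a(t) = 4·cos(t). Aus der Gleichung für die Beschleunigung a(t) = 4·cos(t), setzen wir t = -pi ein und erhalten a = -4.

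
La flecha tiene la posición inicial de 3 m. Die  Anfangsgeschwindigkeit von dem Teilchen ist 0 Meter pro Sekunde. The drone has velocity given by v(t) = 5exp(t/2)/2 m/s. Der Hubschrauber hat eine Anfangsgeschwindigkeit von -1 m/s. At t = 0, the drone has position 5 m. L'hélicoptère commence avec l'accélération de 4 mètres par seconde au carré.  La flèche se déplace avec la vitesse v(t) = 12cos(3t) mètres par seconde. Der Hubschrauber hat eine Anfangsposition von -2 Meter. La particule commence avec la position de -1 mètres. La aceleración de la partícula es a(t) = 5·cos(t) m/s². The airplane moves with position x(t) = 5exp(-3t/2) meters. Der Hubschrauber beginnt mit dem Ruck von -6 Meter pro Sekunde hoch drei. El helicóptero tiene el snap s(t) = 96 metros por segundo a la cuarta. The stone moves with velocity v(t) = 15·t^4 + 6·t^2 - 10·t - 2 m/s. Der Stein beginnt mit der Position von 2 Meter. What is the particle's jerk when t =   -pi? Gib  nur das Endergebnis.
The answer is 0.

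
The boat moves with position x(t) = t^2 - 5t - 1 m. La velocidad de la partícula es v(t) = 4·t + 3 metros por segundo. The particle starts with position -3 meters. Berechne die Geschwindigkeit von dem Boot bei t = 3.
Ausgehend von der Position x(t) = t^2 - 5·t - 1, nehmen wir 1 Ableitung. Mit d/dt von x(t) finden wir v(t) = 2·t - 5. Aus der Gleichung für die Geschwindigkeit v(t) = 2·t - 5, setzen wir t = 3 ein und erhalten v = 1.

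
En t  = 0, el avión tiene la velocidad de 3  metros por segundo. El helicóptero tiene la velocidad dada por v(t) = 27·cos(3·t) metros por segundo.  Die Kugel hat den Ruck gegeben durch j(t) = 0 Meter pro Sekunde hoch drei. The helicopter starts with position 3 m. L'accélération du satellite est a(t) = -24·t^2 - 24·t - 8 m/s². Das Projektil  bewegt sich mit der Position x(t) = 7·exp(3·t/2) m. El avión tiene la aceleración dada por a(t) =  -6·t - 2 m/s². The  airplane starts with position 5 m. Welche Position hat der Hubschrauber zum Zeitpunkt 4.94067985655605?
Wir müssen das Integral unserer Gleichung für die Geschwindigkeit v(t) = 27·cos(3·t) 1-mal finden. Die Stammfunktion von der Geschwindigkeit, mit x(0) = 3, ergibt die Position: x(t) = 9·sin(3·t) + 3. Aus der Gleichung für die Position x(t) = 9·sin(3·t) + 3, setzen wir t = 4.94067985655605 ein und erhalten x = 9.97049662780266.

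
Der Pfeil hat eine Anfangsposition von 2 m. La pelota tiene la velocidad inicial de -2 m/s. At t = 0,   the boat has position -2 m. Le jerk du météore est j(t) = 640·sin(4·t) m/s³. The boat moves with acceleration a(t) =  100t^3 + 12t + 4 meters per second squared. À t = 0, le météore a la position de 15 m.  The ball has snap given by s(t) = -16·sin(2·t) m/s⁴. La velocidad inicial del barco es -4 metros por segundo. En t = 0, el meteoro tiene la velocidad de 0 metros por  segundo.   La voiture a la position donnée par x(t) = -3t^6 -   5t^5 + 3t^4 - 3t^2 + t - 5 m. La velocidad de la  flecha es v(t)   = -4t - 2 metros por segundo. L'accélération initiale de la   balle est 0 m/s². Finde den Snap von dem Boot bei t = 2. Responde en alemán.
Ausgehend von der Beschleunigung a(t) = 100·t^3 + 12·t + 4, nehmen wir 2 Ableitungen. Mit d/dt von a(t) finden wir j(t) = 300·t^2 + 12. Die Ableitung von dem Ruck ergibt den Snap: s(t) = 600·t. Aus der Gleichung für den Snap s(t) = 600·t, setzen wir t = 2 ein und erhalten s = 1200.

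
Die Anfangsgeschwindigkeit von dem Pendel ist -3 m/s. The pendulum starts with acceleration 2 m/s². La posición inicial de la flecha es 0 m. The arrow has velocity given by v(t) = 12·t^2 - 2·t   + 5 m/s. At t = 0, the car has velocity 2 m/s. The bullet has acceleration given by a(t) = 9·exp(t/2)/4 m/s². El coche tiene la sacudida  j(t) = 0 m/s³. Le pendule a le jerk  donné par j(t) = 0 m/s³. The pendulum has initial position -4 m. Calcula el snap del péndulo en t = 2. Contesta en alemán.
Um dies zu lösen, müssen wir 1 Ableitung unserer Gleichung für den Ruck j(t) = 0 nehmen. Durch Ableiten von dem Ruck erhalten wir den Snap: s(t) = 0. Wir haben den Snap s(t) = 0. Durch Einsetzen von t = 2: s(2) = 0.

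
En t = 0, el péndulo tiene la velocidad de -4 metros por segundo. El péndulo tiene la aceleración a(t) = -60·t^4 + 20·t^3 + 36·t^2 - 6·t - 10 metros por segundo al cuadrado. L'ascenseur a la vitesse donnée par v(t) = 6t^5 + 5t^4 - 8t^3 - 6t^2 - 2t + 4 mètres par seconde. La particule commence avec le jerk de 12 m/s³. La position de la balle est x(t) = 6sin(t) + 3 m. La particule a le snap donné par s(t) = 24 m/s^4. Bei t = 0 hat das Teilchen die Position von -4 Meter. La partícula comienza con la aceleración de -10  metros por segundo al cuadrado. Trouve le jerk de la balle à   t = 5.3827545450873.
Pour résoudre ceci, nous devons prendre 3 dérivées de notre équation de la position x(t) = 6·sin(t) + 3. En prenant d/dt de x(t), nous trouvons v(t) = 6·cos(t). En prenant d/dt de v(t), nous trouvons a(t) = -6·sin(t). La dérivée de l'accélération donne le jerk: j(t) = -6·cos(t). En utilisant j(t) = -6·cos(t) et en substituant t = 5.3827545450873, nous trouvons j = -3.72763489842505.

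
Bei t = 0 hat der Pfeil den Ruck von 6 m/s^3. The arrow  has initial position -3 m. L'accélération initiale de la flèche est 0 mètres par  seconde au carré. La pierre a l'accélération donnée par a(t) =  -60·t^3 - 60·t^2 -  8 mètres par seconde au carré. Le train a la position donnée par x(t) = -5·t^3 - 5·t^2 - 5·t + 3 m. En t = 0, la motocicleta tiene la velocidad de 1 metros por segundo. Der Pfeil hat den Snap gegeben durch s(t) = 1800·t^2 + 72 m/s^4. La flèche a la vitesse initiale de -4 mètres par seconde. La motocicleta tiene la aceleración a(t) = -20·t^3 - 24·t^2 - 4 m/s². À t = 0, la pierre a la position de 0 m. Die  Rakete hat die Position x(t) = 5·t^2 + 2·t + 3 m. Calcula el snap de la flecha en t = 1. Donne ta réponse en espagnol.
Tenemos el snap s(t) = 1800·t^2 + 72. Sustituyendo t = 1: s(1) = 1872.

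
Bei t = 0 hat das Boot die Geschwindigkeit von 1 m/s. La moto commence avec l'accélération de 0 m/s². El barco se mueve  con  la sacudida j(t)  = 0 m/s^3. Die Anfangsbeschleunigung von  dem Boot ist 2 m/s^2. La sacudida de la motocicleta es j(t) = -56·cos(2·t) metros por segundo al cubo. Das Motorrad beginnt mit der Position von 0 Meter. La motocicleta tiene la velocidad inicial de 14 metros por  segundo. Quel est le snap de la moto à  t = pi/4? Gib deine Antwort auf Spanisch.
Debemos derivar nuestra ecuación de la sacudida j(t) = -56·cos(2·t) 1 vez. La derivada de la sacudida da el snap: s(t) = 112·sin(2·t). Tenemos el snap s(t) = 112·sin(2·t). Sustituyendo t = pi/4: s(pi/4) = 112.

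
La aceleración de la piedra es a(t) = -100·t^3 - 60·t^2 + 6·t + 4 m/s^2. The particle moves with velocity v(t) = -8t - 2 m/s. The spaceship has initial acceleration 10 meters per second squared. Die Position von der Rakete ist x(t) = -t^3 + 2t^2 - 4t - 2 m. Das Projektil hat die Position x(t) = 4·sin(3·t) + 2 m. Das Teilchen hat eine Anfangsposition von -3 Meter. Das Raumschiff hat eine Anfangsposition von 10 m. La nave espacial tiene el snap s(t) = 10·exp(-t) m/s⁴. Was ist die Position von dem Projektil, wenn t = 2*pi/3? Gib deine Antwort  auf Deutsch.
Aus der Gleichung für die Position x(t) = 4·sin(3·t) + 2, setzen wir t = 2*pi/3 ein und erhalten x = 2.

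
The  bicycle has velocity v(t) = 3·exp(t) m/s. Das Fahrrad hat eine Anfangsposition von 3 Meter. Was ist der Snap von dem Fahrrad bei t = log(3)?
Um dies zu lösen, müssen wir 3 Ableitungen unserer Gleichung für die Geschwindigkeit v(t) = 3·exp(t) nehmen. Durch Ableiten von der Geschwindigkeit erhalten wir die Beschleunigung: a(t) = 3·exp(t). Die Ableitung von der Beschleunigung ergibt den Ruck: j(t) = 3·exp(t). Mit d/dt von j(t) finden wir s(t) = 3·exp(t). Wir haben den Snap s(t) = 3·exp(t). Durch Einsetzen von t = log(3): s(log(3)) = 9.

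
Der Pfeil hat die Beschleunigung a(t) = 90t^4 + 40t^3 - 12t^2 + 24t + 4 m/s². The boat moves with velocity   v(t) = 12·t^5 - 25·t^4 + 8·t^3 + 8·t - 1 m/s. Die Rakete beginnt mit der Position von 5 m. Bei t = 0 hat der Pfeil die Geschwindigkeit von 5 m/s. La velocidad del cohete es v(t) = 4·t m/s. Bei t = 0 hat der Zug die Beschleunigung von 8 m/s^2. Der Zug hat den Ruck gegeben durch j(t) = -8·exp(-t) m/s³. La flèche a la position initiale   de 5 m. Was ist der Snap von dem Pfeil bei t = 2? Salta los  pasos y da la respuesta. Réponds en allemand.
Die Antwort ist 4776.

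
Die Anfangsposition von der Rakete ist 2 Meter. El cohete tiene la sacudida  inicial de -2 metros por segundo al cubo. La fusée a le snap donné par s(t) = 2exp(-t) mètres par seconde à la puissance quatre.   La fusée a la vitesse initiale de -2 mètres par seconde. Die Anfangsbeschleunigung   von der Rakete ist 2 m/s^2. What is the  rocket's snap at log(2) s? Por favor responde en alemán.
Aus der Gleichung für den Snap s(t) = 2·exp(-t), setzen wir t = log(2) ein und erhalten s = 1.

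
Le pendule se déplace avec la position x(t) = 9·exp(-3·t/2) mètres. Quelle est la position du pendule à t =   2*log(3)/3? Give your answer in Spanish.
Usando x(t) = 9·exp(-3·t/2) y sustituyendo t = 2*log(3)/3, encontramos x = 3.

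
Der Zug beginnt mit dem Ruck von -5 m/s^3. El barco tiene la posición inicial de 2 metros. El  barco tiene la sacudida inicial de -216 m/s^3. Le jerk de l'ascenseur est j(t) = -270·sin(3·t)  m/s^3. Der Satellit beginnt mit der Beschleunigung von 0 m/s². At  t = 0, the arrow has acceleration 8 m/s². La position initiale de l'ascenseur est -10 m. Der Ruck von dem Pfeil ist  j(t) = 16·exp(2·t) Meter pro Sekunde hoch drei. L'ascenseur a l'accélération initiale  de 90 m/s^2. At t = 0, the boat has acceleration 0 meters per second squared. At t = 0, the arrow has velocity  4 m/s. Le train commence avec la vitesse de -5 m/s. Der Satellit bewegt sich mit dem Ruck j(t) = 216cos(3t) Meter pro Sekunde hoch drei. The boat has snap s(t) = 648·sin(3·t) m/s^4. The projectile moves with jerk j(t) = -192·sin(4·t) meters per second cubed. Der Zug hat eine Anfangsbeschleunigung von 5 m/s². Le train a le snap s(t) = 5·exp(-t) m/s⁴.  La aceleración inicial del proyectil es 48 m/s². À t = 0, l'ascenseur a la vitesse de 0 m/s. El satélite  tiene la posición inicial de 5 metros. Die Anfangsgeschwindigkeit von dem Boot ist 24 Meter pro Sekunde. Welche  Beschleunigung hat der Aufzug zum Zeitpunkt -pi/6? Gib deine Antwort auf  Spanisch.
Debemos encontrar la antiderivada de nuestra ecuación de la sacudida j(t) = -270·sin(3·t) 1 vez. La integral de la sacudida es la aceleración. Usando a(0) = 90, obtenemos a(t) = 90·cos(3·t). Usando a(t) = 90·cos(3·t) y sustituyendo t = -pi/6, encontramos a = 0.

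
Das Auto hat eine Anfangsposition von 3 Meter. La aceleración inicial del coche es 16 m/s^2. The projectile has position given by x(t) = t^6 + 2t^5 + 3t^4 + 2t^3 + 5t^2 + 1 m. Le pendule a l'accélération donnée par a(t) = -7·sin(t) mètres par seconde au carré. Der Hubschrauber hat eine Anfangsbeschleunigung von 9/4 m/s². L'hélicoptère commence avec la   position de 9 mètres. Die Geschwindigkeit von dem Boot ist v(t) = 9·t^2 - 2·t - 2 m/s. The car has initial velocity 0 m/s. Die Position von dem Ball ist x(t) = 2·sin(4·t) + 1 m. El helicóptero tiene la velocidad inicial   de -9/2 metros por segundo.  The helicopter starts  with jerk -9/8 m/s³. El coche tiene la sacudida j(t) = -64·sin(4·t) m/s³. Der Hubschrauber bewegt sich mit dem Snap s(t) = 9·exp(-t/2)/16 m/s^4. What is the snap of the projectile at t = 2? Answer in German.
Um dies zu lösen, müssen wir 4 Ableitungen unserer Gleichung für die Position x(t) = t^6 + 2·t^5 + 3·t^4 + 2·t^3 + 5·t^2 + 1 nehmen. Die Ableitung von der Position ergibt die Geschwindigkeit: v(t) = 6·t^5 + 10·t^4 + 12·t^3 + 6·t^2 + 10·t. Die Ableitung von der Geschwindigkeit ergibt die Beschleunigung: a(t) = 30·t^4 + 40·t^3 + 36·t^2 + 12·t + 10. Mit d/dt von a(t) finden wir j(t) = 120·t^3 + 120·t^2 + 72·t + 12. Mit d/dt von j(t) finden wir s(t) = 360·t^2 + 240·t + 72. Wir haben den Snap s(t) = 360·t^2 + 240·t + 72. Durch Einsetzen von t = 2: s(2) = 1992.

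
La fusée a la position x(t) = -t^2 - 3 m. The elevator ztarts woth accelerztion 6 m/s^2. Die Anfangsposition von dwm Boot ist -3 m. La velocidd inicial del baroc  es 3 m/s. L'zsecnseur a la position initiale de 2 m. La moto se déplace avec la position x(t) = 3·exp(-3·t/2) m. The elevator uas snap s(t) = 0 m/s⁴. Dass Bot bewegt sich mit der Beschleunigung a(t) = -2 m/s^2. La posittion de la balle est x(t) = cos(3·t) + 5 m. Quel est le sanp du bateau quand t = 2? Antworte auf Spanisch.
Para resolver esto, necesitamos tomar 2 derivadas de nuestra ecuación de la aceleración a(t) = -2. Tomando d/dt de a(t), encontramos j(t) = 0. Tomando d/dt de j(t), encontramos s(t) = 0. Usando s(t) = 0 y sustituyendo t = 2, encontramos s = 0.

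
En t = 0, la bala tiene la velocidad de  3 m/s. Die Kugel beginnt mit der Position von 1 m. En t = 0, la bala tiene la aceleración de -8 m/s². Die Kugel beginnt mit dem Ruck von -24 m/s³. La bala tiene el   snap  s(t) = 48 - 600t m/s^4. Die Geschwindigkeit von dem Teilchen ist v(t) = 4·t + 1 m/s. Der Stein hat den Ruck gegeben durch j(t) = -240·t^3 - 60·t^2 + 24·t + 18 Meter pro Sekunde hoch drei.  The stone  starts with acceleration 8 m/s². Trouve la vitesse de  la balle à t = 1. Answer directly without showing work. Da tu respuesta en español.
La respuesta es -34.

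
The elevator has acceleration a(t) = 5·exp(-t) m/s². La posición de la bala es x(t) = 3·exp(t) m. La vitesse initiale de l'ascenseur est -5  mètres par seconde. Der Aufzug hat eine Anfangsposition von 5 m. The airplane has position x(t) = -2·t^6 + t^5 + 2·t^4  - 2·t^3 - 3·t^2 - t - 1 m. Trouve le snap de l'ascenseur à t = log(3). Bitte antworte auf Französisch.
Nous devons dériver notre équation de l'accélération a(t) = 5·exp(-t) 2 fois. La dérivée de l'accélération donne le jerk: j(t) = -5·exp(-t). La dérivée du jerk donne le snap: s(t) = 5·exp(-t). De l'équation du snap s(t) = 5·exp(-t), nous substituons t = log(3) pour obtenir s = 5/3.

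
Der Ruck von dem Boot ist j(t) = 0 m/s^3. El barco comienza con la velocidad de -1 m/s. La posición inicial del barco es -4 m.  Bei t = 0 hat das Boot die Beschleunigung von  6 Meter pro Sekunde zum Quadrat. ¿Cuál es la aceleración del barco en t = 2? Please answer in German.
Wir müssen die Stammfunktion unserer Gleichung für den Ruck j(t) = 0 1-mal finden. Mit ∫j(t)dt und Anwendung von a(0) = 6, finden wir a(t) = 6. Wir haben die Beschleunigung a(t) = 6. Durch Einsetzen von t = 2: a(2) = 6.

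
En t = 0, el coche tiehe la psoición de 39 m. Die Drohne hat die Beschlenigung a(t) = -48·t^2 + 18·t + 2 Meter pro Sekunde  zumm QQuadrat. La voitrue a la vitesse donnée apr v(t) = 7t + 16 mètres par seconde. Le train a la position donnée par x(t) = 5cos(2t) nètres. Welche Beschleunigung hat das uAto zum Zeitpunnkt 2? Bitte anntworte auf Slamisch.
Partiendo de la velocidad v(t) = 7·t + 16, tomamos 1 derivada. Derivando la velocidad, obtenemos la aceleración: a(t) = 7. Tenemos la aceleración a(t) = 7. Sustituyendo t = 2: a(2) = 7.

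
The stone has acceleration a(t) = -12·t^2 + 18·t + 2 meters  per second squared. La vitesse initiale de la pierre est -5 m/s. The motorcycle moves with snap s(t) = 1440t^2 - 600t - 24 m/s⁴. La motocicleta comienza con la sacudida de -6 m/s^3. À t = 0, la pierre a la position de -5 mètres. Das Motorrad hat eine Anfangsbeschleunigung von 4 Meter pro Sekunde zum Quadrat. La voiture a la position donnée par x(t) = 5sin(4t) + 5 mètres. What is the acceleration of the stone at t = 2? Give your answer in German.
Mit a(t) = -12·t^2 + 18·t + 2 und Einsetzen von t = 2, finden wir a = -10.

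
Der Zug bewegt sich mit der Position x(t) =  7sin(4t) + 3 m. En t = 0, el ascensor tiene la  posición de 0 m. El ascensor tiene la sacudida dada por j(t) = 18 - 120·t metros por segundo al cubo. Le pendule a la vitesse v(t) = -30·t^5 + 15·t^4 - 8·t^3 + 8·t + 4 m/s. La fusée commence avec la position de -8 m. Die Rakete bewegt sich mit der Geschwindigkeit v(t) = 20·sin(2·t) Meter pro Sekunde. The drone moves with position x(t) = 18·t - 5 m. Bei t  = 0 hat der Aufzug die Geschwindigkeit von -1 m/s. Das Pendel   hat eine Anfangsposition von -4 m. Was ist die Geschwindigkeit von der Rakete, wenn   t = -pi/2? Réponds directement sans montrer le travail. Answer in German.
v(-pi/2) = 0.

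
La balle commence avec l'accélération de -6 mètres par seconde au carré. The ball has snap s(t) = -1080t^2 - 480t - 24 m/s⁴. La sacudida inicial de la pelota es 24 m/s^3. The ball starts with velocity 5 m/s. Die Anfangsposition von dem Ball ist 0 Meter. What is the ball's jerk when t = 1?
We must find the antiderivative of our snap equation s(t) = -1080·t^2 - 480·t - 24 1 time. The antiderivative of snap is jerk. Using j(0) = 24, we get j(t) = -360·t^3 - 240·t^2 - 24·t + 24. From the given jerk equation j(t) = -360·t^3 - 240·t^2 - 24·t + 24, we substitute t = 1 to get j = -600.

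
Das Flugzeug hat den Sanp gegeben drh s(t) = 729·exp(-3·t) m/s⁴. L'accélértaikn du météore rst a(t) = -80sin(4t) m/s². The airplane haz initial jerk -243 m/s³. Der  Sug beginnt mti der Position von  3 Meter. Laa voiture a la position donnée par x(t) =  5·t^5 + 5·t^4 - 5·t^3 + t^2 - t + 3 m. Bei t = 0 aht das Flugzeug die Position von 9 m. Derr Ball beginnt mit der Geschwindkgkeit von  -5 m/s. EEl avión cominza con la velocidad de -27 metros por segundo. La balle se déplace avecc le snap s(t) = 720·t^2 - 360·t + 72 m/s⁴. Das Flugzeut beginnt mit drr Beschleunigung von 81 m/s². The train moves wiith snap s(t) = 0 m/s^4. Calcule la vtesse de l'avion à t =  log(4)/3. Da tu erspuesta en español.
Partiendo del snap s(t) = 729·exp(-3·t), tomamos 3 integrales. Tomando ∫s(t)dt y aplicando j(0) = -243, encontramos j(t) = -243·exp(-3·t). La integral de la sacudida es la aceleración. Usando a(0) = 81, obtenemos a(t) = 81·exp(-3·t). La integral de la aceleración, con v(0) = -27, da la velocidad: v(t) = -27·exp(-3·t). Tenemos la velocidad v(t) = -27·exp(-3·t). Sustituyendo t = log(4)/3: v(log(4)/3) = -27/4.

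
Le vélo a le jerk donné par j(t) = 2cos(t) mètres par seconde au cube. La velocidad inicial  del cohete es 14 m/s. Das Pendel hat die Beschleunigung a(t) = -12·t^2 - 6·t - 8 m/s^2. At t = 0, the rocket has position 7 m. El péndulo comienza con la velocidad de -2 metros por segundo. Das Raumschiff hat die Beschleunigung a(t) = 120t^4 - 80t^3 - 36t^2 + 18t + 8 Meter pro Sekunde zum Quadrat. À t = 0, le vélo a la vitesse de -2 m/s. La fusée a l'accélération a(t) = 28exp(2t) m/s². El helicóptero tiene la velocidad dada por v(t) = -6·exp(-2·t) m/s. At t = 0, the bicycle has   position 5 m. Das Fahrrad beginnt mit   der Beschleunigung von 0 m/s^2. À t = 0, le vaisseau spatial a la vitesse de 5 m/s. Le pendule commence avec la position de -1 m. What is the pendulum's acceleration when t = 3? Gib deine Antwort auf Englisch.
From the given acceleration equation a(t) = -12·t^2 - 6·t - 8, we substitute t = 3 to get a = -134.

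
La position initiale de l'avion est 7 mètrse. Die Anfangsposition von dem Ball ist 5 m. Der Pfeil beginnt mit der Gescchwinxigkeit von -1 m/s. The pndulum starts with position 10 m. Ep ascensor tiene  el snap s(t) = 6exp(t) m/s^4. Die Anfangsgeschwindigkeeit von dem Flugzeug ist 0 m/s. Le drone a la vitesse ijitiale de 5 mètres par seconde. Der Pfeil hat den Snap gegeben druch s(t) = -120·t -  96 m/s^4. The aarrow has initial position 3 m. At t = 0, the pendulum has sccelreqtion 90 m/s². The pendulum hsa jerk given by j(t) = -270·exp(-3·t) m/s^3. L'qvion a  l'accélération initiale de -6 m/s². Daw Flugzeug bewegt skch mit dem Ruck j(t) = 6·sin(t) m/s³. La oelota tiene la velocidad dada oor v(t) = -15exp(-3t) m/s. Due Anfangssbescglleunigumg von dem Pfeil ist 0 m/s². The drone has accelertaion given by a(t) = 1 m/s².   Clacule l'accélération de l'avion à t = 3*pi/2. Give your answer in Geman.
Um dies zu lösen, müssen wir 1 Stammfunktion unserer Gleichung für den Ruck j(t) = 6·sin(t) finden. Das Integral von dem Ruck, mit a(0) = -6, ergibt die Beschleunigung: a(t) = -6·cos(t). Mit a(t) = -6·cos(t) und Einsetzen von t = 3*pi/2, finden wir a = 0.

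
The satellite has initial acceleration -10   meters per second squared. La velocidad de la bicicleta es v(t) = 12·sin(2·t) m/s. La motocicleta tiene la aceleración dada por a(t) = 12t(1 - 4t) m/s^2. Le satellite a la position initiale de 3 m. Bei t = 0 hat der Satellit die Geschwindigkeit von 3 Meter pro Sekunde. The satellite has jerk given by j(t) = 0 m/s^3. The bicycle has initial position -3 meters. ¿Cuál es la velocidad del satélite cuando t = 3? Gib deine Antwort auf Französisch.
Nous devons intégrer notre équation du jerk j(t) = 0 2 fois. L'intégrale du jerk, avec a(0) = -10, donne l'accélération: a(t) = -10. La primitive de l'accélération est la vitesse. En utilisant v(0) = 3, nous obtenons v(t) = 3 - 10·t. Nous avons la vitesse v(t) = 3 - 10·t. En substituant t = 3: v(3) = -27.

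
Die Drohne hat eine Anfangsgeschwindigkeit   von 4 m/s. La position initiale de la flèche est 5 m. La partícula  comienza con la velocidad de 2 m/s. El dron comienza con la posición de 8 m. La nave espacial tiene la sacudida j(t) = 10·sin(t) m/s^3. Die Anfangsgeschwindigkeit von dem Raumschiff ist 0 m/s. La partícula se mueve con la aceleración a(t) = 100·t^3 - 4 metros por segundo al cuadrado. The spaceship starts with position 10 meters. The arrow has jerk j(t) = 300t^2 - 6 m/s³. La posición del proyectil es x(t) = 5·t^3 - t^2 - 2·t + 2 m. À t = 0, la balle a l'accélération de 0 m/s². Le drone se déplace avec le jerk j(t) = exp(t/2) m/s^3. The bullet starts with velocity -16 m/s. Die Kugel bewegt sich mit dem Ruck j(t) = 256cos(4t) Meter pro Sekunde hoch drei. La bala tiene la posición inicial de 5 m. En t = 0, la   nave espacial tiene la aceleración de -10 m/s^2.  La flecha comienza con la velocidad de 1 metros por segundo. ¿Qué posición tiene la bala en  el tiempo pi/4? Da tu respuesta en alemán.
Wir müssen die Stammfunktion unserer Gleichung für den Ruck j(t) = 256·cos(4·t) 3-mal finden. Mit ∫j(t)dt und Anwendung von a(0) = 0, finden wir a(t) = 64·sin(4·t). Das Integral von der Beschleunigung ist die Geschwindigkeit. Mit v(0) = -16 erhalten wir v(t) = -16·cos(4·t). Die Stammfunktion von der Geschwindigkeit ist die Position. Mit x(0) = 5 erhalten wir x(t) = 5 - 4·sin(4·t). Wir haben die Position x(t) = 5 - 4·sin(4·t). Durch Einsetzen von t = pi/4: x(pi/4) = 5.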